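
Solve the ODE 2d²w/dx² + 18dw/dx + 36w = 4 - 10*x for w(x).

Divide through by 2: w'' + 9w' + 18w = 2 - 5*x.
Characteristic equation r² + 9r + 18 = 0 factors as (r + 6)(r + 3) = 0, so r = -6, -3.
Hence w_h = C1*exp(-6*x) + C2*exp(-3*x).
For the particular solution try w_p = A0 + A1*x. Substituting and matching coefficients of each power of x gives A0 = 1/4, A1 = -5/18, so w_p = 1/4 - 5*x/18.

w = 1/4 - 5*x/18 + C1*exp(-6*x) + C2*exp(-3*x)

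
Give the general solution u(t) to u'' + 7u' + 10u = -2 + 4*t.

Characteristic equation r² + 7r + 10 = 0 factors as (r + 5)(r + 2) = 0, so r = -5, -2.
Hence u_h = C1*exp(-5*t) + C2*exp(-2*t).
For the particular solution try u_p = A0 + A1*t. Substituting and matching coefficients of each power of t gives A0 = -12/25, A1 = 2/5, so u_p = -12/25 + 2*t/5.

u = -12/25 + 2*t/5 + C1*exp(-5*t) + C2*exp(-2*t)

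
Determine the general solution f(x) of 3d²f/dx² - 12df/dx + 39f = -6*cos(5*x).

f = 3*cos(5*x)/68 + 5*sin(5*x)/68 + C1*cos(3*x)*exp(2*x) + C2*exp(2*x)*sin(3*x)

Divide through by 3: f'' - 4f' + 13f = -2*cos(5*x).
Characteristic equation r² - 4r + 13 = 0 has discriminant (-4)² - 4·(13) = -36 < 0, so r = 2 ± 3i.
Hence f_h = C1*cos(3*x)*exp(2*x) + C2*exp(2*x)*sin(3*x).
Try f_p = A*cos(5*x) + B*sin(5*x). Substituting and equating the coefficients of cos(5x) and sin(5x) gives A = 3/68, B = 5/68, so f_p = 3*cos(5*x)/68 + 5*sin(5*x)/68.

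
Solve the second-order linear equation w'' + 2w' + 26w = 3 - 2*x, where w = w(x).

Characteristic equation r² + 2r + 26 = 0 has discriminant (2)² - 4·(26) = -100 < 0, so r = -1 ± 5i.
Hence w_h = C1*cos(5*x)*exp(-x) + C2*exp(-x)*sin(5*x).
For the particular solution try w_p = A0 + A1*x. Substituting and matching coefficients of each power of x gives A0 = 41/338, A1 = -1/13, so w_p = 41/338 - x/13.

w = 41/338 - x/13 + C1*cos(5*x)*exp(-x) + C2*exp(-x)*sin(5*x)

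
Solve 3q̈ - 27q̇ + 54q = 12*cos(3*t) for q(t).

q = -2*sin(3*t)/15 + 2*cos(3*t)/45 + C1*exp(3*t) + C2*exp(6*t)

Divide through by 3: q'' - 9q' + 18q = 4*cos(3*t).
Characteristic equation r² - 9r + 18 = 0 factors as (r - 3)(r - 6) = 0, so r = 3, 6.
Hence q_h = C1*exp(3*t) + C2*exp(6*t).
Try q_p = A*cos(3*t) + B*sin(3*t). Substituting and equating the coefficients of cos(3t) and sin(3t) gives A = 2/45, B = -2/15, so q_p = -2*sin(3*t)/15 + 2*cos(3*t)/45.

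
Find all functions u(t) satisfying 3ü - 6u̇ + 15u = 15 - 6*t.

Divide through by 3: u'' - 2u' + 5u = 5 - 2*t.
Characteristic equation r² - 2r + 5 = 0 has discriminant (-2)² - 4·(5) = -16 < 0, so r = 1 ± 2i.
Hence u_h = C1*cos(2*t)*exp(t) + C2*exp(t)*sin(2*t).
For the particular solution try u_p = A0 + A1*t. Substituting and matching coefficients of each power of t gives A0 = 21/25, A1 = -2/5, so u_p = 21/25 - 2*t/5.

u = 21/25 - 2*t/5 + C1*cos(2*t)*exp(t) + C2*exp(t)*sin(2*t)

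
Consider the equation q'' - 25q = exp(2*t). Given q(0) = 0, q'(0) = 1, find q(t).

Characteristic equation r² - 25 = 0 factors as (r - 5)(r + 5) = 0, so r = 5, -5.
Hence q_h = C1*exp(5*t) + C2*exp(-5*t).
Try q_p = A*exp(2*t). Substituting into the equation and dividing by exp(2*t) gives A = -1/21, so q_p = -exp(2*t)/21.
General solution: q = -exp(2*t)/21 + C1*exp(5*t) + C2*exp(-5*t).
Apply the initial conditions: q(0) = -1/21 + C1 + C2 = 0 and q'(0) = -2/21 - 5*C2 + 5*C1 = 1. Solving gives C1 = 2/15, C2 = -3/35.

q = -3*exp(-5*t)/35 - exp(2*t)/21 + 2*exp(5*t)/15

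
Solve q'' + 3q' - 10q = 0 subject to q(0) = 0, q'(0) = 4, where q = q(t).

Characteristic equation r² + 3r - 10 = 0 factors as (r - 2)(r + 5) = 0, so r = 2, -5.
Hence q_h = C1*exp(2*t) + C2*exp(-5*t).
Apply the initial conditions: q(0) = C1 + C2 = 0 and q'(0) = -5*C2 + 2*C1 = 4. Solving gives C1 = 4/7, C2 = -4/7.

q = -4*exp(-5*t)/7 + 4*exp(2*t)/7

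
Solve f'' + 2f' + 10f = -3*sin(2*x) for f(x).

Characteristic equation r² + 2r + 10 = 0 has discriminant (2)² - 4·(10) = -36 < 0, so r = -1 ± 3i.
Hence f_h = C1*cos(3*x)*exp(-x) + C2*exp(-x)*sin(3*x).
Try f_p = A*cos(2*x) + B*sin(2*x). Substituting and equating the coefficients of cos(2x) and sin(2x) gives A = 3/13, B = -9/26, so f_p = -9*sin(2*x)/26 + 3*cos(2*x)/13.

f = -9*sin(2*x)/26 + 3*cos(2*x)/13 + C1*cos(3*x)*exp(-x) + C2*exp(-x)*sin(3*x)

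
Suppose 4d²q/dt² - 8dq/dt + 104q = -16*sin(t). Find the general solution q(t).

Divide through by 4: q'' - 2q' + 26q = -4*sin(t).
Characteristic equation r² - 2r + 26 = 0 has discriminant (-2)² - 4·(26) = -100 < 0, so r = 1 ± 5i.
Hence q_h = C1*cos(5*t)*exp(t) + C2*exp(t)*sin(5*t).
Try q_p = A*cos(t) + B*sin(t). Substituting and equating the coefficients of cos(t) and sin(t) gives A = -8/629, B = -100/629, so q_p = -100*sin(t)/629 - 8*cos(t)/629.

q = -100*sin(t)/629 - 8*cos(t)/629 + C1*cos(5*t)*exp(t) + C2*exp(t)*sin(5*t)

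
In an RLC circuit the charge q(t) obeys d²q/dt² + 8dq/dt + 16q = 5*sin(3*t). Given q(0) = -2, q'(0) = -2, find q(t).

Characteristic equation r² + 8r + 16 = 0 has discriminant (8)² - 4·(16) = 0, so r = -4 is a repeated root.
Hence q_h = (C1 + C2*t)*exp(-4*t).
Try q_p = A*cos(3*t) + B*sin(3*t). Substituting and equating the coefficients of cos(3t) and sin(3t) gives A = -24/125, B = 7/125, so q_p = -24*cos(3*t)/125 + 7*sin(3*t)/125.
General solution: q = -24*cos(3*t)/125 + 7*sin(3*t)/125 + C1*exp(-4*t) + C2*t*exp(-4*t).
Apply the initial conditions: q(0) = -24/125 + C1 = -2 and q'(0) = 21/125 + C2 - 4*C1 = -2. Solving gives C1 = -226/125, C2 = -47/5.

q = -226*exp(-4*t)/125 - 24*cos(3*t)/125 + 7*sin(3*t)/125 - 47*t*exp(-4*t)/5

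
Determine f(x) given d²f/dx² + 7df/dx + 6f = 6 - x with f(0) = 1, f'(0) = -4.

f = 43/36 - exp(-x) - x/6 + 29*exp(-6*x)/36

Characteristic equation r² + 7r + 6 = 0 factors as (r + 6)(r + 1) = 0, so r = -6, -1.
Hence f_h = C1*exp(-6*x) + C2*exp(-x).
For the particular solution try f_p = A0 + A1*x. Substituting and matching coefficients of each power of x gives A0 = 43/36, A1 = -1/6, so f_p = 43/36 - x/6.
General solution: f = 43/36 - x/6 + C1*exp(-6*x) + C2*exp(-x).
Apply the initial conditions: f(0) = 43/36 + C1 + C2 = 1 and f'(0) = -1/6 - C2 - 6*C1 = -4. Solving gives C1 = 29/36, C2 = -1.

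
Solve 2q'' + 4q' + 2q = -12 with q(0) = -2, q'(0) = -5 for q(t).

Divide through by 2: q'' + 2q' + q = -6.
Characteristic equation r² + 2r + 1 = 0 has discriminant (2)² - 4·(1) = 0, so r = -1 is a repeated root.
Hence q_h = (C1 + C2*t)*exp(-t).
For the particular solution try q_p = A0. Substituting and matching coefficients of each power of t gives A0 = -6, so q_p = -6.
General solution: q = -6 + C1*exp(-t) + C2*t*exp(-t).
Apply the initial conditions: q(0) = -6 + C1 = -2 and q'(0) = C2 - C1 = -5. Solving gives C1 = 4, C2 = -1.

q = -6 + 4*exp(-t) - t*exp(-t)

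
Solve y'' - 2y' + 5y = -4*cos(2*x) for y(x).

Characteristic equation r² - 2r + 5 = 0 has discriminant (-2)² - 4·(5) = -16 < 0, so r = 1 ± 2i.
Hence y_h = C1*cos(2*x)*exp(x) + C2*exp(x)*sin(2*x).
Try y_p = A*cos(2*x) + B*sin(2*x). Substituting and equating the coefficients of cos(2x) and sin(2x) gives A = -4/17, B = 16/17, so y_p = -4*cos(2*x)/17 + 16*sin(2*x)/17.

y = -4*cos(2*x)/17 + 16*sin(2*x)/17 + C1*cos(2*x)*exp(x) + C2*exp(x)*sin(2*x)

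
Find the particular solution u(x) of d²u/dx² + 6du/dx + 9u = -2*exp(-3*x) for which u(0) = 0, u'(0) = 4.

Characteristic equation r² + 6r + 9 = 0 has discriminant (6)² - 4·(9) = 0, so r = -3 is a repeated root.
Hence u_h = (C1 + C2*x)*exp(-3*x).
Since exp(-3*x) solves the homogeneous equation (r = -3 is a root of multiplicity 2), multiply the trial by x^2. Try u_p = A*x^2*exp(-3*x). Substituting into the equation and dividing by exp(-3*x) gives A = -1, so u_p = -x^2*exp(-3*x).
General solution: u = C1*exp(-3*x) - x^2*exp(-3*x) + C2*x*exp(-3*x).
Apply the initial conditions: u(0) = C1 = 0 and u'(0) = C2 - 3*C1 = 4. Solving gives C1 = 0, C2 = 4.

u = -x**2*exp(-3*x) + 4*x*exp(-3*x)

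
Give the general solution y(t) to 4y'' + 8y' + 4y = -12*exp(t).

y = -3*exp(t)/4 + C1*exp(-t) + C2*t*exp(-t)

Divide through by 4: y'' + 2y' + y = -3*exp(t).
Characteristic equation r² + 2r + 1 = 0 has discriminant (2)² - 4·(1) = 0, so r = -1 is a repeated root.
Hence y_h = (C1 + C2*t)*exp(-t).
Try y_p = A*exp(t). Substituting into the equation and dividing by exp(t) gives A = -3/4, so y_p = -3*exp(t)/4.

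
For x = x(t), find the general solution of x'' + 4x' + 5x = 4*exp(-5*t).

Characteristic equation r² + 4r + 5 = 0 has discriminant (4)² - 4·(5) = -4 < 0, so r = -2 ± i.
Hence x_h = C1*cos(t)*exp(-2*t) + C2*exp(-2*t)*sin(t).
Try x_p = A*exp(-5*t). Substituting into the equation and dividing by exp(-5*t) gives A = 2/5, so x_p = 2*exp(-5*t)/5.

x = 2*exp(-5*t)/5 + C1*cos(t)*exp(-2*t) + C2*exp(-2*t)*sin(t)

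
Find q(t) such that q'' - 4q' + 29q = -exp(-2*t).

Characteristic equation r² - 4r + 29 = 0 has discriminant (-4)² - 4·(29) = -100 < 0, so r = 2 ± 5i.
Hence q_h = C1*cos(5*t)*exp(2*t) + C2*exp(2*t)*sin(5*t).
Try q_p = A*exp(-2*t). Substituting into the equation and dividing by exp(-2*t) gives A = -1/41, so q_p = -exp(-2*t)/41.

q = -exp(-2*t)/41 + C1*cos(5*t)*exp(2*t) + C2*exp(2*t)*sin(5*t)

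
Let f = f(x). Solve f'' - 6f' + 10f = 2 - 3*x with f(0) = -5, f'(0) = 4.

f = 1/50 - 3*x/10 - 251*cos(x)*exp(3*x)/50 + 484*exp(3*x)*sin(x)/25

Characteristic equation r² - 6r + 10 = 0 has discriminant (-6)² - 4·(10) = -4 < 0, so r = 3 ± i.
Hence f_h = C1*cos(x)*exp(3*x) + C2*exp(3*x)*sin(x).
For the particular solution try f_p = A0 + A1*x. Substituting and matching coefficients of each power of x gives A0 = 1/50, A1 = -3/10, so f_p = 1/50 - 3*x/10.
General solution: f = 1/50 - 3*x/10 + C1*cos(x)*exp(3*x) + C2*exp(3*x)*sin(x).
Apply the initial conditions: f(0) = 1/50 + C1 = -5 and f'(0) = -3/10 + C2 + 3*C1 = 4. Solving gives C1 = -251/50, C2 = 484/25.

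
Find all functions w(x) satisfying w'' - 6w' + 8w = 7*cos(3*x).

Characteristic equation r² - 6r + 8 = 0 factors as (r - 2)(r - 4) = 0, so r = 2, 4.
Hence w_h = C1*exp(2*x) + C2*exp(4*x).
Try w_p = A*cos(3*x) + B*sin(3*x). Substituting and equating the coefficients of cos(3x) and sin(3x) gives A = -7/325, B = -126/325, so w_p = -126*sin(3*x)/325 - 7*cos(3*x)/325.

w = -126*sin(3*x)/325 - 7*cos(3*x)/325 + C1*exp(2*x) + C2*exp(4*x)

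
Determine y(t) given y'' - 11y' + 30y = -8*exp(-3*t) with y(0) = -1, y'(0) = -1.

y = -4*exp(5*t) - exp(-3*t)/9 + 28*exp(6*t)/9

Characteristic equation r² - 11r + 30 = 0 factors as (r - 5)(r - 6) = 0, so r = 5, 6.
Hence y_h = C1*exp(5*t) + C2*exp(6*t).
Try y_p = A*exp(-3*t). Substituting into the equation and dividing by exp(-3*t) gives A = -1/9, so y_p = -exp(-3*t)/9.
General solution: y = -exp(-3*t)/9 + C1*exp(5*t) + C2*exp(6*t).
Apply the initial conditions: y(0) = -1/9 + C1 + C2 = -1 and y'(0) = 1/3 + 5*C1 + 6*C2 = -1. Solving gives C1 = -4, C2 = 28/9.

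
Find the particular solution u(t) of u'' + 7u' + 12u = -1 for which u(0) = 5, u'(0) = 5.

Characteristic equation r² + 7r + 12 = 0 factors as (r + 4)(r + 3) = 0, so r = -4, -3.
Hence u_h = C1*exp(-4*t) + C2*exp(-3*t).
For the particular solution try u_p = A0. Substituting and matching coefficients of each power of t gives A0 = -1/12, so u_p = -1/12.
General solution: u = -1/12 + C1*exp(-4*t) + C2*exp(-3*t).
Apply the initial conditions: u(0) = -1/12 + C1 + C2 = 5 and u'(0) = -4*C1 - 3*C2 = 5. Solving gives C1 = -81/4, C2 = 76/3.

u = -1/12 - 81*exp(-4*t)/4 + 76*exp(-3*t)/3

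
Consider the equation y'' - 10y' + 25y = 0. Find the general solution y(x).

Characteristic equation r² - 10r + 25 = 0 has discriminant (-10)² - 4·(25) = 0, so r = 5 is a repeated root.
Hence y_h = (C1 + C2*x)*exp(5*x).

y = C1*exp(5*x) + C2*x*exp(5*x)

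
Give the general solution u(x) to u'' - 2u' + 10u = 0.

u = C1*cos(3*x)*exp(x) + C2*exp(x)*sin(3*x)

Characteristic equation r² - 2r + 10 = 0 has discriminant (-2)² - 4·(10) = -36 < 0, so r = 1 ± 3i.
Hence u_h = C1*cos(3*x)*exp(x) + C2*exp(x)*sin(3*x).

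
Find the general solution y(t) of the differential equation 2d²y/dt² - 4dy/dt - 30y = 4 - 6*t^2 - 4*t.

Divide through by 2: y'' - 2y' - 15y = 2 - 3*t^2 - 2*t.
Characteristic equation r² - 2r - 15 = 0 factors as (r - 5)(r + 3) = 0, so r = 5, -3.
Hence y_h = C1*exp(5*t) + C2*exp(-3*t).
For the particular solution try y_p = A0 + A1*t + A2*t^2. Substituting and matching coefficients of each power of t gives A0 = -44/375, A1 = 2/25, A2 = 1/5, so y_p = -44/375 + t^2/5 + 2*t/25.

y = -44/375 + t**2/5 + 2*t/25 + C1*exp(5*t) + C2*exp(-3*t)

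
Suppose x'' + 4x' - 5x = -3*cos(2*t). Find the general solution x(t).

Characteristic equation r² + 4r - 5 = 0 factors as (r + 5)(r - 1) = 0, so r = -5, 1.
Hence x_h = C1*exp(-5*t) + C2*exp(t).
Try x_p = A*cos(2*t) + B*sin(2*t). Substituting and equating the coefficients of cos(2t) and sin(2t) gives A = 27/145, B = -24/145, so x_p = -24*sin(2*t)/145 + 27*cos(2*t)/145.

x = -24*sin(2*t)/145 + 27*cos(2*t)/145 + C1*exp(-5*t) + C2*exp(t)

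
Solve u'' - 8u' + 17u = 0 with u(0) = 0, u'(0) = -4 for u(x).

u = -4*exp(4*x)*sin(x)

Characteristic equation r² - 8r + 17 = 0 has discriminant (-8)² - 4·(17) = -4 < 0, so r = 4 ± i.
Hence u_h = C1*cos(x)*exp(4*x) + C2*exp(4*x)*sin(x).
Apply the initial conditions: u(0) = C1 = 0 and u'(0) = C2 + 4*C1 = -4. Solving gives C1 = 0, C2 = -4.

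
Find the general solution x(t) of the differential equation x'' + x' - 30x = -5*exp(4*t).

x = exp(4*t)/2 + C1*exp(-6*t) + C2*exp(5*t)

Characteristic equation r² + r - 30 = 0 factors as (r + 6)(r - 5) = 0, so r = -6, 5.
Hence x_h = C1*exp(-6*t) + C2*exp(5*t).
Try x_p = A*exp(4*t). Substituting into the equation and dividing by exp(4*t) gives A = 1/2, so x_p = exp(4*t)/2.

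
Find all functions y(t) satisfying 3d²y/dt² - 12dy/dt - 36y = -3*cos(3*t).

Divide through by 3: y'' - 4y' - 12y = -cos(3*t).
Characteristic equation r² - 4r - 12 = 0 factors as (r + 2)(r - 6) = 0, so r = -2, 6.
Hence y_h = C1*exp(-2*t) + C2*exp(6*t).
Try y_p = A*cos(3*t) + B*sin(3*t). Substituting and equating the coefficients of cos(3t) and sin(3t) gives A = 7/195, B = 4/195, so y_p = 4*sin(3*t)/195 + 7*cos(3*t)/195.

y = 4*sin(3*t)/195 + 7*cos(3*t)/195 + C1*exp(-2*t) + C2*exp(6*t)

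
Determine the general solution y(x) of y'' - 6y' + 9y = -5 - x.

y = -17/27 - x/9 + C1*exp(3*x) + C2*x*exp(3*x)

Characteristic equation r² - 6r + 9 = 0 has discriminant (-6)² - 4·(9) = 0, so r = 3 is a repeated root.
Hence y_h = (C1 + C2*x)*exp(3*x).
For the particular solution try y_p = A0 + A1*x. Substituting and matching coefficients of each power of x gives A0 = -17/27, A1 = -1/9, so y_p = -17/27 - x/9.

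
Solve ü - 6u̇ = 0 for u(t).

Characteristic equation r² - 6r = 0 factors as (r - 6)r = 0, so r = 6, 0.
Hence u_h = C1*exp(6*t) + C2.

u = C2 + C1*exp(6*t)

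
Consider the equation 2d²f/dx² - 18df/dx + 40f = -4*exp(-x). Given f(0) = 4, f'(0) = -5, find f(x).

f = -64*exp(5*x)/3 - exp(-x)/15 + 127*exp(4*x)/5

Divide through by 2: f'' - 9f' + 20f = -2*exp(-x).
Characteristic equation r² - 9r + 20 = 0 factors as (r - 5)(r - 4) = 0, so r = 5, 4.
Hence f_h = C1*exp(5*x) + C2*exp(4*x).
Try f_p = A*exp(-x). Substituting into the equation and dividing by exp(-x) gives A = -1/15, so f_p = -exp(-x)/15.
General solution: f = -exp(-x)/15 + C1*exp(5*x) + C2*exp(4*x).
Apply the initial conditions: f(0) = -1/15 + C1 + C2 = 4 and f'(0) = 1/15 + 4*C2 + 5*C1 = -5. Solving gives C1 = -64/3, C2 = 127/5.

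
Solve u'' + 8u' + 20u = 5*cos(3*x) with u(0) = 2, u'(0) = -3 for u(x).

u = 55*cos(3*x)/697 + 120*sin(3*x)/697 + 1339*cos(2*x)*exp(-4*x)/697 + 2905*exp(-4*x)*sin(2*x)/1394

Characteristic equation r² + 8r + 20 = 0 has discriminant (8)² - 4·(20) = -16 < 0, so r = -4 ± 2i.
Hence u_h = C1*cos(2*x)*exp(-4*x) + C2*exp(-4*x)*sin(2*x).
Try u_p = A*cos(3*x) + B*sin(3*x). Substituting and equating the coefficients of cos(3x) and sin(3x) gives A = 55/697, B = 120/697, so u_p = 55*cos(3*x)/697 + 120*sin(3*x)/697.
General solution: u = 55*cos(3*x)/697 + 120*sin(3*x)/697 + C1*cos(2*x)*exp(-4*x) + C2*exp(-4*x)*sin(2*x).
Apply the initial conditions: u(0) = 55/697 + C1 = 2 and u'(0) = 360/697 - 4*C1 + 2*C2 = -3. Solving gives C1 = 1339/697, C2 = 2905/1394.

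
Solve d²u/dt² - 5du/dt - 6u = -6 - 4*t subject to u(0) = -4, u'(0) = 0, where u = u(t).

Characteristic equation r² - 5r - 6 = 0 factors as (r - 6)(r + 1) = 0, so r = 6, -1.
Hence u_h = C1*exp(6*t) + C2*exp(-t).
For the particular solution try u_p = A0 + A1*t. Substituting and matching coefficients of each power of t gives A0 = 4/9, A1 = 2/3, so u_p = 4/9 + 2*t/3.
General solution: u = 4/9 + 2*t/3 + C1*exp(6*t) + C2*exp(-t).
Apply the initial conditions: u(0) = 4/9 + C1 + C2 = -4 and u'(0) = 2/3 - C2 + 6*C1 = 0. Solving gives C1 = -46/63, C2 = -26/7.

u = 4/9 - 46*exp(6*t)/63 - 26*exp(-t)/7 + 2*t/3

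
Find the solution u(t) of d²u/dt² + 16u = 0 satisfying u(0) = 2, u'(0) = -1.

u = 2*cos(4*t) - sin(4*t)/4

Characteristic equation r² + 16 = 0 has discriminant (0)² - 4·(16) = -64 < 0, so r = ± 4i.
Hence u_h = C1*cos(4*t) + C2*sin(4*t).
Apply the initial conditions: u(0) = C1 = 2 and u'(0) = 4*C2 = -1. Solving gives C1 = 2, C2 = -1/4.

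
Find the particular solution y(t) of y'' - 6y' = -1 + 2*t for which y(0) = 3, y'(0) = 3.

Characteristic equation r² - 6r = 0 factors as (r - 6)r = 0, so r = 6, 0.
Hence y_h = C1*exp(6*t) + C2.
Since 0 is a characteristic root (multiplicity 1), multiply the polynomial trial by t: try y_p = t*(A0 + A1*t). Substituting and matching coefficients of each power of t gives A0 = 1/9, A1 = -1/6, so y_p = -t^2/6 + t/9.
General solution: y = C2 - t^2/6 + t/9 + C1*exp(6*t).
Apply the initial conditions: y(0) = C1 + C2 = 3 and y'(0) = 1/9 + 6*C1 = 3. Solving gives C1 = 13/27, C2 = 68/27.

y = 68/27 - t**2/6 + t/9 + 13*exp(6*t)/27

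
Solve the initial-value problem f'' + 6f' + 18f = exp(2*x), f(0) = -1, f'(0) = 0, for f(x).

f = exp(2*x)/34 - 107*exp(-3*x)*sin(3*x)/102 - 35*cos(3*x)*exp(-3*x)/34

Characteristic equation r² + 6r + 18 = 0 has discriminant (6)² - 4·(18) = -36 < 0, so r = -3 ± 3i.
Hence f_h = C1*cos(3*x)*exp(-3*x) + C2*exp(-3*x)*sin(3*x).
Try f_p = A*exp(2*x). Substituting into the equation and dividing by exp(2*x) gives A = 1/34, so f_p = exp(2*x)/34.
General solution: f = exp(2*x)/34 + C1*cos(3*x)*exp(-3*x) + C2*exp(-3*x)*sin(3*x).
Apply the initial conditions: f(0) = 1/34 + C1 = -1 and f'(0) = 1/17 - 3*C1 + 3*C2 = 0. Solving gives C1 = -35/34, C2 = -107/102.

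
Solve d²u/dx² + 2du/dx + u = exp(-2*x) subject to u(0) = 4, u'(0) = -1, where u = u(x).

Characteristic equation r² + 2r + 1 = 0 has discriminant (2)² - 4·(1) = 0, so r = -1 is a repeated root.
Hence u_h = (C1 + C2*x)*exp(-x).
Try u_p = A*exp(-2*x). Substituting into the equation and dividing by exp(-2*x) gives A = 1, so u_p = exp(-2*x).
General solution: u = C1*exp(-x) + C2*x*exp(-x) + exp(-2*x).
Apply the initial conditions: u(0) = 1 + C1 = 4 and u'(0) = -2 + C2 - C1 = -1. Solving gives C1 = 3, C2 = 4.

u = 3*exp(-x) + 4*x*exp(-x) + exp(-2*x)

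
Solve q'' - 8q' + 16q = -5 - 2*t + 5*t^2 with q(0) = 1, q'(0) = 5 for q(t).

Characteristic equation r² - 8r + 16 = 0 has discriminant (-8)² - 4·(16) = 0, so r = 4 is a repeated root.
Hence q_h = (C1 + C2*t)*exp(4*t).
For the particular solution try q_p = A0 + A1*t + A2*t^2. Substituting and matching coefficients of each power of t gives A0 = -33/128, A1 = 3/16, A2 = 5/16, so q_p = -33/128 + 3*t/16 + 5*t^2/16.
General solution: q = -33/128 + 3*t/16 + 5*t^2/16 + C1*exp(4*t) + C2*t*exp(4*t).
Apply the initial conditions: q(0) = -33/128 + C1 = 1 and q'(0) = 3/16 + C2 + 4*C1 = 5. Solving gives C1 = 161/128, C2 = -7/32.

q = -33/128 + 3*t/16 + 5*t**2/16 + 161*exp(4*t)/128 - 7*t*exp(4*t)/32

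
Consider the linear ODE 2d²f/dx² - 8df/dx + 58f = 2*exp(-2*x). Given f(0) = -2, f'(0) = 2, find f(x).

Divide through by 2: f'' - 4f' + 29f = exp(-2*x).
Characteristic equation r² - 4r + 29 = 0 has discriminant (-4)² - 4·(29) = -100 < 0, so r = 2 ± 5i.
Hence f_h = C1*cos(5*x)*exp(2*x) + C2*exp(2*x)*sin(5*x).
Try f_p = A*exp(-2*x). Substituting into the equation and dividing by exp(-2*x) gives A = 1/41, so f_p = exp(-2*x)/41.
General solution: f = exp(-2*x)/41 + C1*cos(5*x)*exp(2*x) + C2*exp(2*x)*sin(5*x).
Apply the initial conditions: f(0) = 1/41 + C1 = -2 and f'(0) = -2/41 + 2*C1 + 5*C2 = 2. Solving gives C1 = -83/41, C2 = 50/41.

f = exp(-2*x)/41 - 83*cos(5*x)*exp(2*x)/41 + 50*exp(2*x)*sin(5*x)/41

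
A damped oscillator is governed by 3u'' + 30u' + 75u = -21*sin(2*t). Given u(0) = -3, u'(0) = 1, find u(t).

Divide through by 3: u'' + 10u' + 25u = -7*sin(2*t).
Characteristic equation r² + 10r + 25 = 0 has discriminant (10)² - 4·(25) = 0, so r = -5 is a repeated root.
Hence u_h = (C1 + C2*t)*exp(-5*t).
Try u_p = A*cos(2*t) + B*sin(2*t). Substituting and equating the coefficients of cos(2t) and sin(2t) gives A = 140/841, B = -147/841, so u_p = -147*sin(2*t)/841 + 140*cos(2*t)/841.
General solution: u = -147*sin(2*t)/841 + 140*cos(2*t)/841 + C1*exp(-5*t) + C2*t*exp(-5*t).
Apply the initial conditions: u(0) = 140/841 + C1 = -3 and u'(0) = -294/841 + C2 - 5*C1 = 1. Solving gives C1 = -2663/841, C2 = -420/29.

u = -2663*exp(-5*t)/841 - 147*sin(2*t)/841 + 140*cos(2*t)/841 - 420*t*exp(-5*t)/29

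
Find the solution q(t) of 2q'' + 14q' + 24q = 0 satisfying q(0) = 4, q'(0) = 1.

Divide through by 2: q'' + 7q' + 12q = 0.
Characteristic equation r² + 7r + 12 = 0 factors as (r + 4)(r + 3) = 0, so r = -4, -3.
Hence q_h = C1*exp(-4*t) + C2*exp(-3*t).
Apply the initial conditions: q(0) = C1 + C2 = 4 and q'(0) = -4*C1 - 3*C2 = 1. Solving gives C1 = -13, C2 = 17.

q = -13*exp(-4*t) + 17*exp(-3*t)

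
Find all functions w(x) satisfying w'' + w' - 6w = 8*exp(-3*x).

Characteristic equation r² + r - 6 = 0 factors as (r + 3)(r - 2) = 0, so r = -3, 2.
Hence w_h = C1*exp(-3*x) + C2*exp(2*x).
Since exp(-3*x) solves the homogeneous equation (r = -3 is a root of multiplicity 1), multiply the trial by x. Try w_p = A*x*exp(-3*x). Substituting into the equation and dividing by exp(-3*x) gives A = -8/5, so w_p = -8*x*exp(-3*x)/5.

w = C1*exp(-3*x) + C2*exp(2*x) - 8*x*exp(-3*x)/5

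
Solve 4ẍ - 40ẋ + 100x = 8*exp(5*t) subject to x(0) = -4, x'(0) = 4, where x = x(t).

x = -4*exp(5*t) + t**2*exp(5*t) + 24*t*exp(5*t)

Divide through by 4: x'' - 10x' + 25x = 2*exp(5*t).
Characteristic equation r² - 10r + 25 = 0 has discriminant (-10)² - 4·(25) = 0, so r = 5 is a repeated root.
Hence x_h = (C1 + C2*t)*exp(5*t).
Since exp(5*t) solves the homogeneous equation (r = 5 is a root of multiplicity 2), multiply the trial by t^2. Try x_p = A*t^2*exp(5*t). Substituting into the equation and dividing by exp(5*t) gives A = 1, so x_p = t^2*exp(5*t).
General solution: x = C1*exp(5*t) + t^2*exp(5*t) + C2*t*exp(5*t).
Apply the initial conditions: x(0) = C1 = -4 and x'(0) = C2 + 5*C1 = 4. Solving gives C1 = -4, C2 = 24.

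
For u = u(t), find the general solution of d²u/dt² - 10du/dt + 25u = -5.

u = -1/5 + C1*exp(5*t) + C2*t*exp(5*t)

Characteristic equation r² - 10r + 25 = 0 has discriminant (-10)² - 4·(25) = 0, so r = 5 is a repeated root.
Hence u_h = (C1 + C2*t)*exp(5*t).
For the particular solution try u_p = A0. Substituting and matching coefficients of each power of t gives A0 = -1/5, so u_p = -1/5.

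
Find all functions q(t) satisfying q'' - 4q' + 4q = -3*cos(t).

q = -9*cos(t)/25 + 12*sin(t)/25 + C1*exp(2*t) + C2*t*exp(2*t)

Characteristic equation r² - 4r + 4 = 0 has discriminant (-4)² - 4·(4) = 0, so r = 2 is a repeated root.
Hence q_h = (C1 + C2*t)*exp(2*t).
Try q_p = A*cos(t) + B*sin(t). Substituting and equating the coefficients of cos(t) and sin(t) gives A = -9/25, B = 12/25, so q_p = -9*cos(t)/25 + 12*sin(t)/25.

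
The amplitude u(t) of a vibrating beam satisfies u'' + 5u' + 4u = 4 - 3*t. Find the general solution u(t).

Characteristic equation r² + 5r + 4 = 0 factors as (r + 1)(r + 4) = 0, so r = -1, -4.
Hence u_h = C1*exp(-t) + C2*exp(-4*t).
For the particular solution try u_p = A0 + A1*t. Substituting and matching coefficients of each power of t gives A0 = 31/16, A1 = -3/4, so u_p = 31/16 - 3*t/4.

u = 31/16 - 3*t/4 + C1*exp(-t) + C2*exp(-4*t)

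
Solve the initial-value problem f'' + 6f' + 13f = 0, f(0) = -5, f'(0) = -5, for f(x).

f = -10*exp(-3*x)*sin(2*x) - 5*cos(2*x)*exp(-3*x)

Characteristic equation r² + 6r + 13 = 0 has discriminant (6)² - 4·(13) = -16 < 0, so r = -3 ± 2i.
Hence f_h = C1*cos(2*x)*exp(-3*x) + C2*exp(-3*x)*sin(2*x).
Apply the initial conditions: f(0) = C1 = -5 and f'(0) = -3*C1 + 2*C2 = -5. Solving gives C1 = -5, C2 = -10.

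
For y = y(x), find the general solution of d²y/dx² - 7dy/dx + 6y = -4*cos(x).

y = -10*cos(x)/37 + 14*sin(x)/37 + C1*exp(x) + C2*exp(6*x)

Characteristic equation r² - 7r + 6 = 0 factors as (r - 1)(r - 6) = 0, so r = 1, 6.
Hence y_h = C1*exp(x) + C2*exp(6*x).
Try y_p = A*cos(x) + B*sin(x). Substituting and equating the coefficients of cos(x) and sin(x) gives A = -10/37, B = 14/37, so y_p = -10*cos(x)/37 + 14*sin(x)/37.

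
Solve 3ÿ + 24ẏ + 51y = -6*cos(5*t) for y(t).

y = -5*sin(5*t)/104 + cos(5*t)/104 + C1*cos(t)*exp(-4*t) + C2*exp(-4*t)*sin(t)

Divide through by 3: y'' + 8y' + 17y = -2*cos(5*t).
Characteristic equation r² + 8r + 17 = 0 has discriminant (8)² - 4·(17) = -4 < 0, so r = -4 ± i.
Hence y_h = C1*cos(t)*exp(-4*t) + C2*exp(-4*t)*sin(t).
Try y_p = A*cos(5*t) + B*sin(5*t). Substituting and equating the coefficients of cos(5t) and sin(5t) gives A = 1/104, B = -5/104, so y_p = -5*sin(5*t)/104 + cos(5*t)/104.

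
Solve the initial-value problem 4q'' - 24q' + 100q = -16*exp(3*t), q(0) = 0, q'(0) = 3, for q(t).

q = -exp(3*t)/4 + cos(4*t)*exp(3*t)/4 + 3*exp(3*t)*sin(4*t)/4

Divide through by 4: q'' - 6q' + 25q = -4*exp(3*t).
Characteristic equation r² - 6r + 25 = 0 has discriminant (-6)² - 4·(25) = -64 < 0, so r = 3 ± 4i.
Hence q_h = C1*cos(4*t)*exp(3*t) + C2*exp(3*t)*sin(4*t).
Try q_p = A*exp(3*t). Substituting into the equation and dividing by exp(3*t) gives A = -1/4, so q_p = -exp(3*t)/4.
General solution: q = -exp(3*t)/4 + C1*cos(4*t)*exp(3*t) + C2*exp(3*t)*sin(4*t).
Apply the initial conditions: q(0) = -1/4 + C1 = 0 and q'(0) = -3/4 + 3*C1 + 4*C2 = 3. Solving gives C1 = 1/4, C2 = 3/4.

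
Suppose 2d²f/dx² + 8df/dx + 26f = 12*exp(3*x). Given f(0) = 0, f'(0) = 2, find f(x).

Divide through by 2: f'' + 4f' + 13f = 6*exp(3*x).
Characteristic equation r² + 4r + 13 = 0 has discriminant (4)² - 4·(13) = -36 < 0, so r = -2 ± 3i.
Hence f_h = C1*cos(3*x)*exp(-2*x) + C2*exp(-2*x)*sin(3*x).
Try f_p = A*exp(3*x). Substituting into the equation and dividing by exp(3*x) gives A = 3/17, so f_p = 3*exp(3*x)/17.
General solution: f = 3*exp(3*x)/17 + C1*cos(3*x)*exp(-2*x) + C2*exp(-2*x)*sin(3*x).
Apply the initial conditions: f(0) = 3/17 + C1 = 0 and f'(0) = 9/17 - 2*C1 + 3*C2 = 2. Solving gives C1 = -3/17, C2 = 19/51.

f = 3*exp(3*x)/17 - 3*cos(3*x)*exp(-2*x)/17 + 19*exp(-2*x)*sin(3*x)/51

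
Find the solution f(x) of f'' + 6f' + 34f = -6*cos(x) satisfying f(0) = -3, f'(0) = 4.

f = -22*cos(x)/125 - 4*sin(x)/125 - 353*cos(5*x)*exp(-3*x)/125 - 111*exp(-3*x)*sin(5*x)/125

Characteristic equation r² + 6r + 34 = 0 has discriminant (6)² - 4·(34) = -100 < 0, so r = -3 ± 5i.
Hence f_h = C1*cos(5*x)*exp(-3*x) + C2*exp(-3*x)*sin(5*x).
Try f_p = A*cos(x) + B*sin(x). Substituting and equating the coefficients of cos(x) and sin(x) gives A = -22/125, B = -4/125, so f_p = -22*cos(x)/125 - 4*sin(x)/125.
General solution: f = -22*cos(x)/125 - 4*sin(x)/125 + C1*cos(5*x)*exp(-3*x) + C2*exp(-3*x)*sin(5*x).
Apply the initial conditions: f(0) = -22/125 + C1 = -3 and f'(0) = -4/125 - 3*C1 + 5*C2 = 4. Solving gives C1 = -353/125, C2 = -111/125.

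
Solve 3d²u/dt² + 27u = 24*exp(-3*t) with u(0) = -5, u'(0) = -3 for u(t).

u = -49*cos(3*t)/9 - 5*sin(3*t)/9 + 4*exp(-3*t)/9

Divide through by 3: u'' + 9u = 8*exp(-3*t).
Characteristic equation r² + 9 = 0 has discriminant (0)² - 4·(9) = -36 < 0, so r = ± 3i.
Hence u_h = C1*cos(3*t) + C2*sin(3*t).
Try u_p = A*exp(-3*t). Substituting into the equation and dividing by exp(-3*t) gives A = 4/9, so u_p = 4*exp(-3*t)/9.
General solution: u = 4*exp(-3*t)/9 + C1*cos(3*t) + C2*sin(3*t).
Apply the initial conditions: u(0) = 4/9 + C1 = -5 and u'(0) = -4/3 + 3*C2 = -3. Solving gives C1 = -49/9, C2 = -5/9.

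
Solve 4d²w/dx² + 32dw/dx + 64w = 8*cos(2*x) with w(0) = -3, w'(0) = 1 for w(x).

Divide through by 4: w'' + 8w' + 16w = 2*cos(2*x).
Characteristic equation r² + 8r + 16 = 0 has discriminant (8)² - 4·(16) = 0, so r = -4 is a repeated root.
Hence w_h = (C1 + C2*x)*exp(-4*x).
Try w_p = A*cos(2*x) + B*sin(2*x). Substituting and equating the coefficients of cos(2x) and sin(2x) gives A = 3/50, B = 2/25, so w_p = 2*sin(2*x)/25 + 3*cos(2*x)/50.
General solution: w = 2*sin(2*x)/25 + 3*cos(2*x)/50 + C1*exp(-4*x) + C2*x*exp(-4*x).
Apply the initial conditions: w(0) = 3/50 + C1 = -3 and w'(0) = 4/25 + C2 - 4*C1 = 1. Solving gives C1 = -153/50, C2 = -57/5.

w = -153*exp(-4*x)/50 + 2*sin(2*x)/25 + 3*cos(2*x)/50 - 57*x*exp(-4*x)/5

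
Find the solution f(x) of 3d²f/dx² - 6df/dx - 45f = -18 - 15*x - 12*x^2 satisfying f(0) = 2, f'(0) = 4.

f = 1352/3375 + 4*x**2/15 + 59*x/225 + 115*exp(-3*x)/216 + 1067*exp(5*x)/1000

Divide through by 3: f'' - 2f' - 15f = -6 - 5*x - 4*x^2.
Characteristic equation r² - 2r - 15 = 0 factors as (r + 3)(r - 5) = 0, so r = -3, 5.
Hence f_h = C1*exp(-3*x) + C2*exp(5*x).
For the particular solution try f_p = A0 + A1*x + A2*x^2. Substituting and matching coefficients of each power of x gives A0 = 1352/3375, A1 = 59/225, A2 = 4/15, so f_p = 1352/3375 + 4*x^2/15 + 59*x/225.
General solution: f = 1352/3375 + 4*x^2/15 + 59*x/225 + C1*exp(-3*x) + C2*exp(5*x).
Apply the initial conditions: f(0) = 1352/3375 + C1 + C2 = 2 and f'(0) = 59/225 - 3*C1 + 5*C2 = 4. Solving gives C1 = 115/216, C2 = 1067/1000.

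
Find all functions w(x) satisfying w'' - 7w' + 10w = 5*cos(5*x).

w = -7*sin(5*x)/58 - 3*cos(5*x)/58 + C1*exp(5*x) + C2*exp(2*x)

Characteristic equation r² - 7r + 10 = 0 factors as (r - 5)(r - 2) = 0, so r = 5, 2.
Hence w_h = C1*exp(5*x) + C2*exp(2*x).
Try w_p = A*cos(5*x) + B*sin(5*x). Substituting and equating the coefficients of cos(5x) and sin(5x) gives A = -3/58, B = -7/58, so w_p = -7*sin(5*x)/58 - 3*cos(5*x)/58.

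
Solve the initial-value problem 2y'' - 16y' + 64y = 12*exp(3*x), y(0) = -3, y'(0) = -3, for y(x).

y = 6*exp(3*x)/17 - 57*cos(4*x)*exp(4*x)/17 + 159*exp(4*x)*sin(4*x)/68

Divide through by 2: y'' - 8y' + 32y = 6*exp(3*x).
Characteristic equation r² - 8r + 32 = 0 has discriminant (-8)² - 4·(32) = -64 < 0, so r = 4 ± 4i.
Hence y_h = C1*cos(4*x)*exp(4*x) + C2*exp(4*x)*sin(4*x).
Try y_p = A*exp(3*x). Substituting into the equation and dividing by exp(3*x) gives A = 6/17, so y_p = 6*exp(3*x)/17.
General solution: y = 6*exp(3*x)/17 + C1*cos(4*x)*exp(4*x) + C2*exp(4*x)*sin(4*x).
Apply the initial conditions: y(0) = 6/17 + C1 = -3 and y'(0) = 18/17 + 4*C1 + 4*C2 = -3. Solving gives C1 = -57/17, C2 = 159/68.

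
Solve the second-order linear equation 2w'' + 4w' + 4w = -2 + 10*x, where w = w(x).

w = -3 + 5*x/2 + C1*cos(x)*exp(-x) + C2*exp(-x)*sin(x)

Divide through by 2: w'' + 2w' + 2w = -1 + 5*x.
Characteristic equation r² + 2r + 2 = 0 has discriminant (2)² - 4·(2) = -4 < 0, so r = -1 ± i.
Hence w_h = C1*cos(x)*exp(-x) + C2*exp(-x)*sin(x).
For the particular solution try w_p = A0 + A1*x. Substituting and matching coefficients of each power of x gives A0 = -3, A1 = 5/2, so w_p = -3 + 5*x/2.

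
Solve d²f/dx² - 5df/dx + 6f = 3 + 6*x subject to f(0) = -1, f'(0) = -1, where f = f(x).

f = 4/3 + x - 5*exp(2*x) + 8*exp(3*x)/3

Characteristic equation r² - 5r + 6 = 0 factors as (r - 3)(r - 2) = 0, so r = 3, 2.
Hence f_h = C1*exp(3*x) + C2*exp(2*x).
For the particular solution try f_p = A0 + A1*x. Substituting and matching coefficients of each power of x gives A0 = 4/3, A1 = 1, so f_p = 4/3 + x.
General solution: f = 4/3 + x + C1*exp(3*x) + C2*exp(2*x).
Apply the initial conditions: f(0) = 4/3 + C1 + C2 = -1 and f'(0) = 1 + 2*C2 + 3*C1 = -1. Solving gives C1 = 8/3, C2 = -5.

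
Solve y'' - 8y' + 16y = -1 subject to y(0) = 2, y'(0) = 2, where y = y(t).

y = -1/16 + 33*exp(4*t)/16 - 25*t*exp(4*t)/4

Characteristic equation r² - 8r + 16 = 0 has discriminant (-8)² - 4·(16) = 0, so r = 4 is a repeated root.
Hence y_h = (C1 + C2*t)*exp(4*t).
For the particular solution try y_p = A0. Substituting and matching coefficients of each power of t gives A0 = -1/16, so y_p = -1/16.
General solution: y = -1/16 + C1*exp(4*t) + C2*t*exp(4*t).
Apply the initial conditions: y(0) = -1/16 + C1 = 2 and y'(0) = C2 + 4*C1 = 2. Solving gives C1 = 33/16, C2 = -25/4.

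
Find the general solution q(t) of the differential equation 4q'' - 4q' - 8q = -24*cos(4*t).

Divide through by 4: q'' - q' - 2q = -6*cos(4*t).
Characteristic equation r² - r - 2 = 0 factors as (r - 2)(r + 1) = 0, so r = 2, -1.
Hence q_h = C1*exp(2*t) + C2*exp(-t).
Try q_p = A*cos(4*t) + B*sin(4*t). Substituting and equating the coefficients of cos(4t) and sin(4t) gives A = 27/85, B = 6/85, so q_p = 6*sin(4*t)/85 + 27*cos(4*t)/85.

q = 6*sin(4*t)/85 + 27*cos(4*t)/85 + C1*exp(2*t) + C2*exp(-t)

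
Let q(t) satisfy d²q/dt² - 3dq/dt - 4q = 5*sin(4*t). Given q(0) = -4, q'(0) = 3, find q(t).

q = -343*exp(-t)/85 - 25*sin(4*t)/136 - 3*exp(4*t)/40 + 15*cos(4*t)/136

Characteristic equation r² - 3r - 4 = 0 factors as (r - 4)(r + 1) = 0, so r = 4, -1.
Hence q_h = C1*exp(4*t) + C2*exp(-t).
Try q_p = A*cos(4*t) + B*sin(4*t). Substituting and equating the coefficients of cos(4t) and sin(4t) gives A = 15/136, B = -25/136, so q_p = -25*sin(4*t)/136 + 15*cos(4*t)/136.
General solution: q = -25*sin(4*t)/136 + 15*cos(4*t)/136 + C1*exp(4*t) + C2*exp(-t).
Apply the initial conditions: q(0) = 15/136 + C1 + C2 = -4 and q'(0) = -25/34 - C2 + 4*C1 = 3. Solving gives C1 = -3/40, C2 = -343/85.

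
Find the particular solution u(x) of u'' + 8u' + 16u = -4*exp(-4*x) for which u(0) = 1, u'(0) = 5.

u = -2*x**2*exp(-4*x) + 9*x*exp(-4*x) + exp(-4*x)

Characteristic equation r² + 8r + 16 = 0 has discriminant (8)² - 4·(16) = 0, so r = -4 is a repeated root.
Hence u_h = (C1 + C2*x)*exp(-4*x).
Since exp(-4*x) solves the homogeneous equation (r = -4 is a root of multiplicity 2), multiply the trial by x^2. Try u_p = A*x^2*exp(-4*x). Substituting into the equation and dividing by exp(-4*x) gives A = -2, so u_p = -2*x^2*exp(-4*x).
General solution: u = C1*exp(-4*x) - 2*x^2*exp(-4*x) + C2*x*exp(-4*x).
Apply the initial conditions: u(0) = C1 = 1 and u'(0) = C2 - 4*C1 = 5. Solving gives C1 = 1, C2 = 9.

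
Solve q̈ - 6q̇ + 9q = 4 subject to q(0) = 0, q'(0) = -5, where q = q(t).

q = 4/9 - 4*exp(3*t)/9 - 11*t*exp(3*t)/3

Characteristic equation r² - 6r + 9 = 0 has discriminant (-6)² - 4·(9) = 0, so r = 3 is a repeated root.
Hence q_h = (C1 + C2*t)*exp(3*t).
For the particular solution try q_p = A0. Substituting and matching coefficients of each power of t gives A0 = 4/9, so q_p = 4/9.
General solution: q = 4/9 + C1*exp(3*t) + C2*t*exp(3*t).
Apply the initial conditions: q(0) = 4/9 + C1 = 0 and q'(0) = C2 + 3*C1 = -5. Solving gives C1 = -4/9, C2 = -11/3.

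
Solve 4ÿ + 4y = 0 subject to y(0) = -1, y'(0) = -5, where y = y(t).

Divide through by 4: y'' + y = 0.
Characteristic equation r² + 1 = 0 has discriminant (0)² - 4·(1) = -4 < 0, so r = ± i.
Hence y_h = C1*cos(t) + C2*sin(t).
Apply the initial conditions: y(0) = C1 = -1 and y'(0) = C2 = -5. Solving gives C1 = -1, C2 = -5.

y = -cos(t) - 5*sin(t)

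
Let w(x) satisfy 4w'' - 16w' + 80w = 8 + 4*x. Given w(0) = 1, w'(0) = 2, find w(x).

Divide through by 4: w'' - 4w' + 20w = 2 + x.
Characteristic equation r² - 4r + 20 = 0 has discriminant (-4)² - 4·(20) = -64 < 0, so r = 2 ± 4i.
Hence w_h = C1*cos(4*x)*exp(2*x) + C2*exp(2*x)*sin(4*x).
For the particular solution try w_p = A0 + A1*x. Substituting and matching coefficients of each power of x gives A0 = 11/100, A1 = 1/20, so w_p = 11/100 + x/20.
General solution: w = 11/100 + x/20 + C1*cos(4*x)*exp(2*x) + C2*exp(2*x)*sin(4*x).
Apply the initial conditions: w(0) = 11/100 + C1 = 1 and w'(0) = 1/20 + 2*C1 + 4*C2 = 2. Solving gives C1 = 89/100, C2 = 17/400.

w = 11/100 + x/20 + 17*exp(2*x)*sin(4*x)/400 + 89*cos(4*x)*exp(2*x)/100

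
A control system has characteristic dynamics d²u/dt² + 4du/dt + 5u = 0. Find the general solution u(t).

u = C1*cos(t)*exp(-2*t) + C2*exp(-2*t)*sin(t)

Characteristic equation r² + 4r + 5 = 0 has discriminant (4)² - 4·(5) = -4 < 0, so r = -2 ± i.
Hence u_h = C1*cos(t)*exp(-2*t) + C2*exp(-2*t)*sin(t).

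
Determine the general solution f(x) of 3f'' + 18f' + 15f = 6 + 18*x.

Divide through by 3: f'' + 6f' + 5f = 2 + 6*x.
Characteristic equation r² + 6r + 5 = 0 factors as (r + 1)(r + 5) = 0, so r = -1, -5.
Hence f_h = C1*exp(-x) + C2*exp(-5*x).
For the particular solution try f_p = A0 + A1*x. Substituting and matching coefficients of each power of x gives A0 = -26/25, A1 = 6/5, so f_p = -26/25 + 6*x/5.

f = -26/25 + 6*x/5 + C1*exp(-x) + C2*exp(-5*x)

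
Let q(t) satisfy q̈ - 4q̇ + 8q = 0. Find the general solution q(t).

q = C1*cos(2*t)*exp(2*t) + C2*exp(2*t)*sin(2*t)

Characteristic equation r² - 4r + 8 = 0 has discriminant (-4)² - 4·(8) = -16 < 0, so r = 2 ± 2i.
Hence q_h = C1*cos(2*t)*exp(2*t) + C2*exp(2*t)*sin(2*t).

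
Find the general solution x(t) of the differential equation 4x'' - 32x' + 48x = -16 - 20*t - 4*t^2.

Divide through by 4: x'' - 8x' + 12x = -4 - t^2 - 5*t.
Characteristic equation r² - 8r + 12 = 0 factors as (r - 2)(r - 6) = 0, so r = 2, 6.
Hence x_h = C1*exp(2*t) + C2*exp(6*t).
For the particular solution try x_p = A0 + A1*t + A2*t^2. Substituting and matching coefficients of each power of t gives A0 = -145/216, A1 = -19/36, A2 = -1/12, so x_p = -145/216 - 19*t/36 - t^2/12.

x = -145/216 - 19*t/36 - t**2/12 + C1*exp(2*t) + C2*exp(6*t)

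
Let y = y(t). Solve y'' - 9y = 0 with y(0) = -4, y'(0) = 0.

y = -2*exp(-3*t) - 2*exp(3*t)

Characteristic equation r² - 9 = 0 factors as (r - 3)(r + 3) = 0, so r = 3, -3.
Hence y_h = C1*exp(3*t) + C2*exp(-3*t).
Apply the initial conditions: y(0) = C1 + C2 = -4 and y'(0) = -3*C2 + 3*C1 = 0. Solving gives C1 = -2, C2 = -2.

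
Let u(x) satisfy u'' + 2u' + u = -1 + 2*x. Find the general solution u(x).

u = -5 + 2*x + C1*exp(-x) + C2*x*exp(-x)

Characteristic equation r² + 2r + 1 = 0 has discriminant (2)² - 4·(1) = 0, so r = -1 is a repeated root.
Hence u_h = (C1 + C2*x)*exp(-x).
For the particular solution try u_p = A0 + A1*x. Substituting and matching coefficients of each power of x gives A0 = -5, A1 = 2, so u_p = -5 + 2*x.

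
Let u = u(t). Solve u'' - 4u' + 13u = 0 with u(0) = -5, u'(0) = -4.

Characteristic equation r² - 4r + 13 = 0 has discriminant (-4)² - 4·(13) = -36 < 0, so r = 2 ± 3i.
Hence u_h = C1*cos(3*t)*exp(2*t) + C2*exp(2*t)*sin(3*t).
Apply the initial conditions: u(0) = C1 = -5 and u'(0) = 2*C1 + 3*C2 = -4. Solving gives C1 = -5, C2 = 2.

u = -5*cos(3*t)*exp(2*t) + 2*exp(2*t)*sin(3*t)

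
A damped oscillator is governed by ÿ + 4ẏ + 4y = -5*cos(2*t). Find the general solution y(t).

y = -5*sin(2*t)/8 + C1*exp(-2*t) + C2*t*exp(-2*t)

Characteristic equation r² + 4r + 4 = 0 has discriminant (4)² - 4·(4) = 0, so r = -2 is a repeated root.
Hence y_h = (C1 + C2*t)*exp(-2*t).
Try y_p = A*cos(2*t) + B*sin(2*t). Substituting and equating the coefficients of cos(2t) and sin(2t) gives A = 0, B = -5/8, so y_p = -5*sin(2*t)/8.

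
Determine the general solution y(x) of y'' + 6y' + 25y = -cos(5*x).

Characteristic equation r² + 6r + 25 = 0 has discriminant (6)² - 4·(25) = -64 < 0, so r = -3 ± 4i.
Hence y_h = C1*cos(4*x)*exp(-3*x) + C2*exp(-3*x)*sin(4*x).
Try y_p = A*cos(5*x) + B*sin(5*x). Substituting and equating the coefficients of cos(5x) and sin(5x) gives A = 0, B = -1/30, so y_p = -sin(5*x)/30.

y = -sin(5*x)/30 + C1*cos(4*x)*exp(-3*x) + C2*exp(-3*x)*sin(4*x)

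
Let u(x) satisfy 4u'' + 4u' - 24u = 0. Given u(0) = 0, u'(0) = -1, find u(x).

Divide through by 4: u'' + u' - 6u = 0.
Characteristic equation r² + r - 6 = 0 factors as (r - 2)(r + 3) = 0, so r = 2, -3.
Hence u_h = C1*exp(2*x) + C2*exp(-3*x).
Apply the initial conditions: u(0) = C1 + C2 = 0 and u'(0) = -3*C2 + 2*C1 = -1. Solving gives C1 = -1/5, C2 = 1/5.

u = -exp(2*x)/5 + exp(-3*x)/5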